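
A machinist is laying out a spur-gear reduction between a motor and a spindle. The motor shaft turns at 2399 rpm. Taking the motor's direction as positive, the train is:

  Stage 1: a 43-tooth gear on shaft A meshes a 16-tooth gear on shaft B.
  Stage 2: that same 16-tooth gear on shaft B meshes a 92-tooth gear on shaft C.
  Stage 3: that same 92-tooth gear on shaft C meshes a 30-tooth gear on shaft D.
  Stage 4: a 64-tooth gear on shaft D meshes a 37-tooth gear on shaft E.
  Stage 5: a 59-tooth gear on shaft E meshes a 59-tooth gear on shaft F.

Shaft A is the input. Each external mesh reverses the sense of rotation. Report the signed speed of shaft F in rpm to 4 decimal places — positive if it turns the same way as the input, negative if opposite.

Stage 1 [43T→16T]: ω = 2399.0000×43/16 = 6447.3125 rpm, dir flips to −; running = −6447.3125
Stage 2 [16T→92T]: ω = 6447.3125×16/92 = 1121.2717 rpm, dir flips to +; running = +1121.2717
Stage 3 [92T→30T]: ω = 1121.2717×92/30 = 3438.5667 rpm, dir flips to −; running = −3438.5667
Stage 4 [64T→37T]: ω = 3438.5667×64/37 = 5947.7910 rpm, dir flips to +; running = +5947.7910
Stage 5 [59T→59T]: ω = 5947.7910×59/59 = 5947.7910 rpm, dir flips to −; running = −5947.7910

-5947.7910 rpm (opposite to input, |ω| = 5947.7910 rpm)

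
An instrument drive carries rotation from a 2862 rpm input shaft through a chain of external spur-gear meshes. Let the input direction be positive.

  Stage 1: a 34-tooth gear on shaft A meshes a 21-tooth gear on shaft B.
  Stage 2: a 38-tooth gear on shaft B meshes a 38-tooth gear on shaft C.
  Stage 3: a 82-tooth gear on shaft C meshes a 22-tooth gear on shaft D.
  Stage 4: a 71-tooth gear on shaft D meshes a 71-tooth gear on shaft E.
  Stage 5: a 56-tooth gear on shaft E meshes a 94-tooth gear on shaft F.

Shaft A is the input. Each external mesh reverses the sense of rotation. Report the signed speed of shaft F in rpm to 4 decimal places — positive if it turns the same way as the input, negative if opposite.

Stage 1 [34T→21T]: ω = 2862.0000×34/21 = 4633.7143 rpm, dir flips to −; running = −4633.7143
Stage 2 [38T→38T]: ω = 4633.7143×38/38 = 4633.7143 rpm, dir flips to +; running = +4633.7143
Stage 3 [82T→22T]: ω = 4633.7143×82/22 = 17271.1169 rpm, dir flips to −; running = −17271.1169
Stage 4 [71T→71T]: ω = 17271.1169×71/71 = 17271.1169 rpm, dir flips to +; running = +17271.1169
Stage 5 [56T→94T]: ω = 17271.1169×56/94 = 10289.1760 rpm, dir flips to −; running = −10289.1760

-10289.1760 rpm (opposite to input, |ω| = 10289.1760 rpm)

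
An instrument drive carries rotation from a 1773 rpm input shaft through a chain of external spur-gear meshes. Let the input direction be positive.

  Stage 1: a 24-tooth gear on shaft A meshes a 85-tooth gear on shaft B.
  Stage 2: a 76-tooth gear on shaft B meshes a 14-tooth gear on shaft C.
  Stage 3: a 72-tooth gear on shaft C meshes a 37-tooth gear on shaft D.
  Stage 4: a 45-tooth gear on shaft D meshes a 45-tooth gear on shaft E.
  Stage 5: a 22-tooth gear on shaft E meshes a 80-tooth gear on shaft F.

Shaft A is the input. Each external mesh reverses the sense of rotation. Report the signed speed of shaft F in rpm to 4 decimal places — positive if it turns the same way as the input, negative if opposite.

Stage 1 [24T→85T]: ω = 1773.0000×24/85 = 500.6118 rpm, dir flips to −; running = −500.6118
Stage 2 [76T→14T]: ω = 500.6118×76/14 = 2717.6067 rpm, dir flips to +; running = +2717.6067
Stage 3 [72T→37T]: ω = 2717.6067×72/37 = 5288.3158 rpm, dir flips to −; running = −5288.3158
Stage 4 [45T→45T]: ω = 5288.3158×45/45 = 5288.3158 rpm, dir flips to +; running = +5288.3158
Stage 5 [22T→80T]: ω = 5288.3158×22/80 = 1454.2868 rpm, dir flips to −; running = −1454.2868

-1454.2868 rpm (opposite to input, |ω| = 1454.2868 rpm)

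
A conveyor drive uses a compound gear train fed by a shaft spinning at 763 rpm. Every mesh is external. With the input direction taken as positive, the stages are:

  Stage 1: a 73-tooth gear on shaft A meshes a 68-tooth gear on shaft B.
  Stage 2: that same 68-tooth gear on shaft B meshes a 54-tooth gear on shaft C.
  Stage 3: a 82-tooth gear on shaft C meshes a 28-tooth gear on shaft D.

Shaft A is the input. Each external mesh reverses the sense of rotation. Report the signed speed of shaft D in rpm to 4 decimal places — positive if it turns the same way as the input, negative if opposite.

-3020.7130 rpm (opposite to input, |ω| = 3020.7130 rpm)

Stage 1 [73T→68T]: ω = 763.0000×73/68 = 819.1029 rpm, dir flips to −; running = −819.1029
Stage 2 [68T→54T]: ω = 819.1029×68/54 = 1031.4630 rpm, dir flips to +; running = +1031.4630
Stage 3 [82T→28T]: ω = 1031.4630×82/28 = 3020.7130 rpm, dir flips to −; running = −3020.7130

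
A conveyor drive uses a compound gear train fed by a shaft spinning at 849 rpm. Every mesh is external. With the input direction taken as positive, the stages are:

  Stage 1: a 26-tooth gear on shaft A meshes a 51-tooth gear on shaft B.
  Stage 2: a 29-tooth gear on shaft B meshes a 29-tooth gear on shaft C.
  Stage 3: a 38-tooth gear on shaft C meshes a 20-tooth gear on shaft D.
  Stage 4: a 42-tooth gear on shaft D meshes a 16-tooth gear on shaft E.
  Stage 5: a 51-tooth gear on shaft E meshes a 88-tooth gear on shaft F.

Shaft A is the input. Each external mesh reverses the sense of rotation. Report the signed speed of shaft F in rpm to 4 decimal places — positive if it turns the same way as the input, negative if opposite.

Stage 1 [26T→51T]: ω = 849.0000×26/51 = 432.8235 rpm, dir flips to −; running = −432.8235
Stage 2 [29T→29T]: ω = 432.8235×29/29 = 432.8235 rpm, dir flips to +; running = +432.8235
Stage 3 [38T→20T]: ω = 432.8235×38/20 = 822.3647 rpm, dir flips to −; running = −822.3647
Stage 4 [42T→16T]: ω = 822.3647×42/16 = 2158.7074 rpm, dir flips to +; running = +2158.7074
Stage 5 [51T→88T]: ω = 2158.7074×51/88 = 1251.0690 rpm, dir flips to −; running = −1251.0690

-1251.0690 rpm (opposite to input, |ω| = 1251.0690 rpm)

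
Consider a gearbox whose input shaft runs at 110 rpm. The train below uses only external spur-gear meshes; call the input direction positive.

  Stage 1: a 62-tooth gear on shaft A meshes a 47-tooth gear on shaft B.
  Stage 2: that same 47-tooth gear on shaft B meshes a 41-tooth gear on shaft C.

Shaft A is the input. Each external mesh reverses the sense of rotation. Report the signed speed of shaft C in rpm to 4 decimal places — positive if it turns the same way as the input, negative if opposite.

+166.3415 rpm (same as input, |ω| = 166.3415 rpm)

Stage 1 [62T→47T]: ω = 110.0000×62/47 = 145.1064 rpm, dir flips to −; running = −145.1064
Stage 2 [47T→41T]: ω = 145.1064×47/41 = 166.3415 rpm, dir flips to +; running = +166.3415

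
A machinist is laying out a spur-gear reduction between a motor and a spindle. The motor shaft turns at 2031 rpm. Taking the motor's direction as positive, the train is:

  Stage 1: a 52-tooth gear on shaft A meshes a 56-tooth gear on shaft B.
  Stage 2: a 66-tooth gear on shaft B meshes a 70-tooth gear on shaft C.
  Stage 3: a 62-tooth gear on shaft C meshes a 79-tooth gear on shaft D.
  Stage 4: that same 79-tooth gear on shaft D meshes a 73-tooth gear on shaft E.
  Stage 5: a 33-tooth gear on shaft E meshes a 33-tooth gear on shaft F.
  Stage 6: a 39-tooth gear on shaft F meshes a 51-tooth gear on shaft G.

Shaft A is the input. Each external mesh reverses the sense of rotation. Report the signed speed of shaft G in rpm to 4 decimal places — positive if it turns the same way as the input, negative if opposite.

Stage 1 [52T→56T]: ω = 2031.0000×52/56 = 1885.9286 rpm, dir flips to −; running = −1885.9286
Stage 2 [66T→70T]: ω = 1885.9286×66/70 = 1778.1612 rpm, dir flips to +; running = +1778.1612
Stage 3 [62T→79T]: ω = 1778.1612×62/79 = 1395.5189 rpm, dir flips to −; running = −1395.5189
Stage 4 [79T→73T]: ω = 1395.5189×79/73 = 1510.2191 rpm, dir flips to +; running = +1510.2191
Stage 5 [33T→33T]: ω = 1510.2191×33/33 = 1510.2191 rpm, dir flips to −; running = −1510.2191
Stage 6 [39T→51T]: ω = 1510.2191×39/51 = 1154.8734 rpm, dir flips to +; running = +1154.8734

+1154.8734 rpm (same as input, |ω| = 1154.8734 rpm)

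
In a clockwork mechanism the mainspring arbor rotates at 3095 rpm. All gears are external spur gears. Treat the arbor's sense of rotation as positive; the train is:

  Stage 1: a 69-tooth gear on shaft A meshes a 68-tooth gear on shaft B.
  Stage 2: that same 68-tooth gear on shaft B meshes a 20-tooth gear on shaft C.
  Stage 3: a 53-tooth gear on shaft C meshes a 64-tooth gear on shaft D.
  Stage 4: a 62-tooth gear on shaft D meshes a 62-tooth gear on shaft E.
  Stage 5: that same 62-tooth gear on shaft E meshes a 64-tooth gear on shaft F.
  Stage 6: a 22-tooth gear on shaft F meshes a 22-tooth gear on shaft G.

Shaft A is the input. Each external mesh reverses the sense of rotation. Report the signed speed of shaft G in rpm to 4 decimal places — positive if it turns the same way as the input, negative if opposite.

Stage 1 [69T→68T]: ω = 3095.0000×69/68 = 3140.5147 rpm, dir flips to −; running = −3140.5147
Stage 2 [68T→20T]: ω = 3140.5147×68/20 = 10677.7500 rpm, dir flips to +; running = +10677.7500
Stage 3 [53T→64T]: ω = 10677.7500×53/64 = 8842.5117 rpm, dir flips to −; running = −8842.5117
Stage 4 [62T→62T]: ω = 8842.5117×62/62 = 8842.5117 rpm, dir flips to +; running = +8842.5117
Stage 5 [62T→64T]: ω = 8842.5117×62/64 = 8566.1832 rpm, dir flips to −; running = −8566.1832
Stage 6 [22T→22T]: ω = 8566.1832×22/22 = 8566.1832 rpm, dir flips to +; running = +8566.1832

+8566.1832 rpm (same as input, |ω| = 8566.1832 rpm)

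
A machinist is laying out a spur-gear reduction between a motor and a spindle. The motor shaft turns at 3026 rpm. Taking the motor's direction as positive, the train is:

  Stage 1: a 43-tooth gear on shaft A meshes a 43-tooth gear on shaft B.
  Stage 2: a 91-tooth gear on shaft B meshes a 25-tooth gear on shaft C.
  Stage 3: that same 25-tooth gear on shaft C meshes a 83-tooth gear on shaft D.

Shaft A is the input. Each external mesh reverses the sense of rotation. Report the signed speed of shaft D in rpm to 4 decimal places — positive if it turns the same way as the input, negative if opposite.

Stage 1 [43T→43T]: ω = 3026.0000×43/43 = 3026.0000 rpm, dir flips to −; running = −3026.0000
Stage 2 [91T→25T]: ω = 3026.0000×91/25 = 11014.6400 rpm, dir flips to +; running = +11014.6400
Stage 3 [25T→83T]: ω = 11014.6400×25/83 = 3317.6627 rpm, dir flips to −; running = −3317.6627

-3317.6627 rpm (opposite to input, |ω| = 3317.6627 rpm)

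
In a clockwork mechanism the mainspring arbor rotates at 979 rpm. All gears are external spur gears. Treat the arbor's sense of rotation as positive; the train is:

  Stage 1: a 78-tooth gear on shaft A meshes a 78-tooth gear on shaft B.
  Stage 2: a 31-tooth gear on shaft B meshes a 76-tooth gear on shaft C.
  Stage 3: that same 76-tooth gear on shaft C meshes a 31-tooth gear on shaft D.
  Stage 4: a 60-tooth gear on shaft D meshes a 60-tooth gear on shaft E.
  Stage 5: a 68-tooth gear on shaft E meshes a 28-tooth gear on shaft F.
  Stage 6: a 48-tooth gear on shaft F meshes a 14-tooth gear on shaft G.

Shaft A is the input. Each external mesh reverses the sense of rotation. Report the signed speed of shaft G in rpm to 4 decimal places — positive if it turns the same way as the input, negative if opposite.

+8151.6735 rpm (same as input, |ω| = 8151.6735 rpm)

Stage 1 [78T→78T]: ω = 979.0000×78/78 = 979.0000 rpm, dir flips to −; running = −979.0000
Stage 2 [31T→76T]: ω = 979.0000×31/76 = 399.3289 rpm, dir flips to +; running = +399.3289
Stage 3 [76T→31T]: ω = 399.3289×76/31 = 979.0000 rpm, dir flips to −; running = −979.0000
Stage 4 [60T→60T]: ω = 979.0000×60/60 = 979.0000 rpm, dir flips to +; running = +979.0000
Stage 5 [68T→28T]: ω = 979.0000×68/28 = 2377.5714 rpm, dir flips to −; running = −2377.5714
Stage 6 [48T→14T]: ω = 2377.5714×48/14 = 8151.6735 rpm, dir flips to +; running = +8151.6735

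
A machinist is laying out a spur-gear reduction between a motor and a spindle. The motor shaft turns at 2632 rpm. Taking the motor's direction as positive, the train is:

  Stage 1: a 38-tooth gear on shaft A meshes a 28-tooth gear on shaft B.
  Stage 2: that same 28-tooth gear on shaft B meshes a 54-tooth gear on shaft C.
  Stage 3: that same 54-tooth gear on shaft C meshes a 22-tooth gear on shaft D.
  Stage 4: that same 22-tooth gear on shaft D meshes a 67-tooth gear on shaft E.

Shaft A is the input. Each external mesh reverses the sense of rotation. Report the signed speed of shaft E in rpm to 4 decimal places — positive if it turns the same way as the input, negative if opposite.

Stage 1 [38T→28T]: ω = 2632.0000×38/28 = 3572.0000 rpm, dir flips to −; running = −3572.0000
Stage 2 [28T→54T]: ω = 3572.0000×28/54 = 1852.1481 rpm, dir flips to +; running = +1852.1481
Stage 3 [54T→22T]: ω = 1852.1481×54/22 = 4546.1818 rpm, dir flips to −; running = −4546.1818
Stage 4 [22T→67T]: ω = 4546.1818×22/67 = 1492.7761 rpm, dir flips to +; running = +1492.7761

+1492.7761 rpm (same as input, |ω| = 1492.7761 rpm)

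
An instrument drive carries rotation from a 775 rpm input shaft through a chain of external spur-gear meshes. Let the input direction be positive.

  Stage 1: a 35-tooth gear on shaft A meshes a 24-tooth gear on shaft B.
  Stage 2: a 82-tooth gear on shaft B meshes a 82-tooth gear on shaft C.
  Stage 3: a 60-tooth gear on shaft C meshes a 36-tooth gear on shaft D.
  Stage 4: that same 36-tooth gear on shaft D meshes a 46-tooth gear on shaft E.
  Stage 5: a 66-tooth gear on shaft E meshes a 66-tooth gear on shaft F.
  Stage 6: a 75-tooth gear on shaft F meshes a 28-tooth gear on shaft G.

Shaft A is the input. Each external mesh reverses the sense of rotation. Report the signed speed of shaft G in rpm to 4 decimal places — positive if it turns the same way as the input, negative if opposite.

+3948.7092 rpm (same as input, |ω| = 3948.7092 rpm)

Stage 1 [35T→24T]: ω = 775.0000×35/24 = 1130.2083 rpm, dir flips to −; running = −1130.2083
Stage 2 [82T→82T]: ω = 1130.2083×82/82 = 1130.2083 rpm, dir flips to +; running = +1130.2083
Stage 3 [60T→36T]: ω = 1130.2083×60/36 = 1883.6806 rpm, dir flips to −; running = −1883.6806
Stage 4 [36T→46T]: ω = 1883.6806×36/46 = 1474.1848 rpm, dir flips to +; running = +1474.1848
Stage 5 [66T→66T]: ω = 1474.1848×66/66 = 1474.1848 rpm, dir flips to −; running = −1474.1848
Stage 6 [75T→28T]: ω = 1474.1848×75/28 = 3948.7092 rpm, dir flips to +; running = +3948.7092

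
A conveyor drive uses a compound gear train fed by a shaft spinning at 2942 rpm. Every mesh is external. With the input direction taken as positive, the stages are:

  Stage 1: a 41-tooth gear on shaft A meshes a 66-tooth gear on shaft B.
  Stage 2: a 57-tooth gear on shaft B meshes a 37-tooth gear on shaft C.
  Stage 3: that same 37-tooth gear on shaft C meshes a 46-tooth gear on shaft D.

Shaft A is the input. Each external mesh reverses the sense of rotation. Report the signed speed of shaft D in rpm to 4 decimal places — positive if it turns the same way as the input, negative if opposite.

Stage 1 [41T→66T]: ω = 2942.0000×41/66 = 1827.6061 rpm, dir flips to −; running = −1827.6061
Stage 2 [57T→37T]: ω = 1827.6061×57/37 = 2815.5012 rpm, dir flips to +; running = +2815.5012
Stage 3 [37T→46T]: ω = 2815.5012×37/46 = 2264.6423 rpm, dir flips to −; running = −2264.6423

-2264.6423 rpm (opposite to input, |ω| = 2264.6423 rpm)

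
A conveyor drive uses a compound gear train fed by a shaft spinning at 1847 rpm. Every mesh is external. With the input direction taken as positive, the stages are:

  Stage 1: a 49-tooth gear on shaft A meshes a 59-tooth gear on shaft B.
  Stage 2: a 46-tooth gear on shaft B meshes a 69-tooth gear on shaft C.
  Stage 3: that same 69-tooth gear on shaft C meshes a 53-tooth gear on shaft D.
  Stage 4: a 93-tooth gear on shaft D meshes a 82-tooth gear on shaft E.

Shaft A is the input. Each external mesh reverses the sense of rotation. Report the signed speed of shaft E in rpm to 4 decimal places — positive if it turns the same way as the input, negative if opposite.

+1509.9481 rpm (same as input, |ω| = 1509.9481 rpm)

Stage 1 [49T→59T]: ω = 1847.0000×49/59 = 1533.9492 rpm, dir flips to −; running = −1533.9492
Stage 2 [46T→69T]: ω = 1533.9492×46/69 = 1022.6328 rpm, dir flips to +; running = +1022.6328
Stage 3 [69T→53T]: ω = 1022.6328×69/53 = 1331.3521 rpm, dir flips to −; running = −1331.3521
Stage 4 [93T→82T]: ω = 1331.3521×93/82 = 1509.9481 rpm, dir flips to +; running = +1509.9481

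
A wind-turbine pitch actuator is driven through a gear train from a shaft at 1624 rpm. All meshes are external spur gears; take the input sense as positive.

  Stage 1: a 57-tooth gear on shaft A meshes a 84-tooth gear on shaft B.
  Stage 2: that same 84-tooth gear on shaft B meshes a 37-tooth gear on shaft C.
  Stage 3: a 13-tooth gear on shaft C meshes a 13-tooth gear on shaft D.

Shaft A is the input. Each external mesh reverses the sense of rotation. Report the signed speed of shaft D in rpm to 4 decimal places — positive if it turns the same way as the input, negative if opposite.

Stage 1 [57T→84T]: ω = 1624.0000×57/84 = 1102.0000 rpm, dir flips to −; running = −1102.0000
Stage 2 [84T→37T]: ω = 1102.0000×84/37 = 2501.8378 rpm, dir flips to +; running = +2501.8378
Stage 3 [13T→13T]: ω = 2501.8378×13/13 = 2501.8378 rpm, dir flips to −; running = −2501.8378

-2501.8378 rpm (opposite to input, |ω| = 2501.8378 rpm)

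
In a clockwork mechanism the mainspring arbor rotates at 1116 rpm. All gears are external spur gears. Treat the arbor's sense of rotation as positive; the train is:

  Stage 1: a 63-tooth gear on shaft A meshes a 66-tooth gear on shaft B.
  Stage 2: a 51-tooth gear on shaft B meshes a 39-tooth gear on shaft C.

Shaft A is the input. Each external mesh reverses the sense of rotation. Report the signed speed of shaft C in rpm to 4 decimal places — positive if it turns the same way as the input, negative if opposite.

+1393.0490 rpm (same as input, |ω| = 1393.0490 rpm)

Stage 1 [63T→66T]: ω = 1116.0000×63/66 = 1065.2727 rpm, dir flips to −; running = −1065.2727
Stage 2 [51T→39T]: ω = 1065.2727×51/39 = 1393.0490 rpm, dir flips to +; running = +1393.0490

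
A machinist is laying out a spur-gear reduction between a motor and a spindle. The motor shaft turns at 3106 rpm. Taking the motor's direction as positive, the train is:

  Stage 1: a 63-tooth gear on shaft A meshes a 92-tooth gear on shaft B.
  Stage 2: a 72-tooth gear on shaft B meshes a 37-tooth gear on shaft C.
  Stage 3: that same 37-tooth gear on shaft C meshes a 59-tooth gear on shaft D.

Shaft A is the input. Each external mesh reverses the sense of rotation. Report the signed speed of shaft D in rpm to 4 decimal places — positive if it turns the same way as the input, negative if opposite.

-2595.5814 rpm (opposite to input, |ω| = 2595.5814 rpm)

Stage 1 [63T→92T]: ω = 3106.0000×63/92 = 2126.9348 rpm, dir flips to −; running = −2126.9348
Stage 2 [72T→37T]: ω = 2126.9348×72/37 = 4138.9001 rpm, dir flips to +; running = +4138.9001
Stage 3 [37T→59T]: ω = 4138.9001×37/59 = 2595.5814 rpm, dir flips to −; running = −2595.5814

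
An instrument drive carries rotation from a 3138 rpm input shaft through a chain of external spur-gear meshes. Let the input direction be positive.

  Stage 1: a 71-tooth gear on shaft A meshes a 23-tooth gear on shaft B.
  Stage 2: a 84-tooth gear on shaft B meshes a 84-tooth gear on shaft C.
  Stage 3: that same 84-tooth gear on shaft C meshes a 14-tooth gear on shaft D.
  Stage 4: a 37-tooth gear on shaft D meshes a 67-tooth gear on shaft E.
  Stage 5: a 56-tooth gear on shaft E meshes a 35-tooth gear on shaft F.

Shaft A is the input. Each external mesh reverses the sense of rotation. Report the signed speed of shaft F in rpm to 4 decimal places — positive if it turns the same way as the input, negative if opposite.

Stage 1 [71T→23T]: ω = 3138.0000×71/23 = 9686.8696 rpm, dir flips to −; running = −9686.8696
Stage 2 [84T→84T]: ω = 9686.8696×84/84 = 9686.8696 rpm, dir flips to +; running = +9686.8696
Stage 3 [84T→14T]: ω = 9686.8696×84/14 = 58121.2174 rpm, dir flips to −; running = −58121.2174
Stage 4 [37T→67T]: ω = 58121.2174×37/67 = 32096.7917 rpm, dir flips to +; running = +32096.7917
Stage 5 [56T→35T]: ω = 32096.7917×56/35 = 51354.8667 rpm, dir flips to −; running = −51354.8667

-51354.8667 rpm (opposite to input, |ω| = 51354.8667 rpm)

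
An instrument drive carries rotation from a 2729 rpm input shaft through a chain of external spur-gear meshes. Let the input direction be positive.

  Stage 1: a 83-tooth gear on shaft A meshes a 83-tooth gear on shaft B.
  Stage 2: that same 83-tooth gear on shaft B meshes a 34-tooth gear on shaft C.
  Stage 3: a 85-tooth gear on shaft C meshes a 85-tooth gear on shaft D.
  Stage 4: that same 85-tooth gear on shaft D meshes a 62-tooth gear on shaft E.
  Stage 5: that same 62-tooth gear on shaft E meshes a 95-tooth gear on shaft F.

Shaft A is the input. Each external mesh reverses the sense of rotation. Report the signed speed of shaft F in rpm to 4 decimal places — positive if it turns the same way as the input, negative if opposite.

Stage 1 [83T→83T]: ω = 2729.0000×83/83 = 2729.0000 rpm, dir flips to −; running = −2729.0000
Stage 2 [83T→34T]: ω = 2729.0000×83/34 = 6661.9706 rpm, dir flips to +; running = +6661.9706
Stage 3 [85T→85T]: ω = 6661.9706×85/85 = 6661.9706 rpm, dir flips to −; running = −6661.9706
Stage 4 [85T→62T]: ω = 6661.9706×85/62 = 9133.3468 rpm, dir flips to +; running = +9133.3468
Stage 5 [62T→95T]: ω = 9133.3468×62/95 = 5960.7105 rpm, dir flips to −; running = −5960.7105

-5960.7105 rpm (opposite to input, |ω| = 5960.7105 rpm)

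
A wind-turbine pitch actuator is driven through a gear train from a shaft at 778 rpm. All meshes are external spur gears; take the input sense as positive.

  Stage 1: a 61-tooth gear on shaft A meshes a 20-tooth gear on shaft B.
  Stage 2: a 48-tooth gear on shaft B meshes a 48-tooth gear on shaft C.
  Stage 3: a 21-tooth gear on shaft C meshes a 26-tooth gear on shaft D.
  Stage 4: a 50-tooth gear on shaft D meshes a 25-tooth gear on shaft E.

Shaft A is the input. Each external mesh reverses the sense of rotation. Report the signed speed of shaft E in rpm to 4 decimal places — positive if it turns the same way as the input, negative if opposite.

Stage 1 [61T→20T]: ω = 778.0000×61/20 = 2372.9000 rpm, dir flips to −; running = −2372.9000
Stage 2 [48T→48T]: ω = 2372.9000×48/48 = 2372.9000 rpm, dir flips to +; running = +2372.9000
Stage 3 [21T→26T]: ω = 2372.9000×21/26 = 1916.5731 rpm, dir flips to −; running = −1916.5731
Stage 4 [50T→25T]: ω = 1916.5731×50/25 = 3833.1462 rpm, dir flips to +; running = +3833.1462

+3833.1462 rpm (same as input, |ω| = 3833.1462 rpm)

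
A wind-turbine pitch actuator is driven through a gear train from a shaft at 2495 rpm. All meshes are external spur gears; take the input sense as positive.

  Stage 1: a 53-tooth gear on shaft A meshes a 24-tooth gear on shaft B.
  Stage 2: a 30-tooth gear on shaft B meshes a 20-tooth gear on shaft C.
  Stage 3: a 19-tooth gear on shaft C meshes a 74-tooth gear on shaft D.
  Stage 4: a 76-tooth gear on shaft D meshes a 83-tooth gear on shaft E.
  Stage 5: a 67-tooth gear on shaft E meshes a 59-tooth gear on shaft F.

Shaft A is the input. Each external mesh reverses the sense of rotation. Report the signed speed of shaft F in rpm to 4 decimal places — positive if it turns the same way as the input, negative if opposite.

Stage 1 [53T→24T]: ω = 2495.0000×53/24 = 5509.7917 rpm, dir flips to −; running = −5509.7917
Stage 2 [30T→20T]: ω = 5509.7917×30/20 = 8264.6875 rpm, dir flips to +; running = +8264.6875
Stage 3 [19T→74T]: ω = 8264.6875×19/74 = 2122.0144 rpm, dir flips to −; running = −2122.0144
Stage 4 [76T→83T]: ω = 2122.0144×76/83 = 1943.0493 rpm, dir flips to +; running = +1943.0493
Stage 5 [67T→59T]: ω = 1943.0493×67/59 = 2206.5136 rpm, dir flips to −; running = −2206.5136

-2206.5136 rpm (opposite to input, |ω| = 2206.5136 rpm)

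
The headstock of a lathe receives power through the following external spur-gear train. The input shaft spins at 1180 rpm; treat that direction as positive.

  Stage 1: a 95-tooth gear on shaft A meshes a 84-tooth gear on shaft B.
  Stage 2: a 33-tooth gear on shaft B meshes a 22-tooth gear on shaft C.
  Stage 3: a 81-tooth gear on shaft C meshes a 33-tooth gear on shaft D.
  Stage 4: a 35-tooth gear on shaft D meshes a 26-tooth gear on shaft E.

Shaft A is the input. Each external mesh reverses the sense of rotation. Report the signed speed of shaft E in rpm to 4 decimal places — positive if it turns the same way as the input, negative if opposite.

Stage 1 [95T→84T]: ω = 1180.0000×95/84 = 1334.5238 rpm, dir flips to −; running = −1334.5238
Stage 2 [33T→22T]: ω = 1334.5238×33/22 = 2001.7857 rpm, dir flips to +; running = +2001.7857
Stage 3 [81T→33T]: ω = 2001.7857×81/33 = 4913.4740 rpm, dir flips to −; running = −4913.4740
Stage 4 [35T→26T]: ω = 4913.4740×35/26 = 6614.2920 rpm, dir flips to +; running = +6614.2920

+6614.2920 rpm (same as input, |ω| = 6614.2920 rpm)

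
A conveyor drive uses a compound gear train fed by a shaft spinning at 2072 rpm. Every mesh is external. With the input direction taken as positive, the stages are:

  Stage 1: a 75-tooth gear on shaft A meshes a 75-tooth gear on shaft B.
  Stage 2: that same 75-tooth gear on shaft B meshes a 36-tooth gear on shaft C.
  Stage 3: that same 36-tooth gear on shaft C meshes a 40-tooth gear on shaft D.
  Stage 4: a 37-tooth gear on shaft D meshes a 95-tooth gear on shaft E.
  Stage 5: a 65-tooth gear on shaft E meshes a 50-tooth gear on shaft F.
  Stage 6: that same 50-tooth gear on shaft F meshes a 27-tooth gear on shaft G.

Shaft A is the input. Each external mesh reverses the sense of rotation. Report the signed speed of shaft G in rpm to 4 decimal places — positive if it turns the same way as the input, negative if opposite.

Stage 1 [75T→75T]: ω = 2072.0000×75/75 = 2072.0000 rpm, dir flips to −; running = −2072.0000
Stage 2 [75T→36T]: ω = 2072.0000×75/36 = 4316.6667 rpm, dir flips to +; running = +4316.6667
Stage 3 [36T→40T]: ω = 4316.6667×36/40 = 3885.0000 rpm, dir flips to −; running = −3885.0000
Stage 4 [37T→95T]: ω = 3885.0000×37/95 = 1513.1053 rpm, dir flips to +; running = +1513.1053
Stage 5 [65T→50T]: ω = 1513.1053×65/50 = 1967.0368 rpm, dir flips to −; running = −1967.0368
Stage 6 [50T→27T]: ω = 1967.0368×50/27 = 3642.6608 rpm, dir flips to +; running = +3642.6608

+3642.6608 rpm (same as input, |ω| = 3642.6608 rpm)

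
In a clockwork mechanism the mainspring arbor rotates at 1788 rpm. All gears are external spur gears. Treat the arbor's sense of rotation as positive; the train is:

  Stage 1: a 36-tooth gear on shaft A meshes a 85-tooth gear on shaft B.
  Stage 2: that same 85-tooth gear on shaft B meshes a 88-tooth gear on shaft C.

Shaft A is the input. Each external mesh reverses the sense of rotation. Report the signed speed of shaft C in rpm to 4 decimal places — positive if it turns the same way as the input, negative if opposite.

+731.4545 rpm (same as input, |ω| = 731.4545 rpm)

Stage 1 [36T→85T]: ω = 1788.0000×36/85 = 757.2706 rpm, dir flips to −; running = −757.2706
Stage 2 [85T→88T]: ω = 757.2706×85/88 = 731.4545 rpm, dir flips to +; running = +731.4545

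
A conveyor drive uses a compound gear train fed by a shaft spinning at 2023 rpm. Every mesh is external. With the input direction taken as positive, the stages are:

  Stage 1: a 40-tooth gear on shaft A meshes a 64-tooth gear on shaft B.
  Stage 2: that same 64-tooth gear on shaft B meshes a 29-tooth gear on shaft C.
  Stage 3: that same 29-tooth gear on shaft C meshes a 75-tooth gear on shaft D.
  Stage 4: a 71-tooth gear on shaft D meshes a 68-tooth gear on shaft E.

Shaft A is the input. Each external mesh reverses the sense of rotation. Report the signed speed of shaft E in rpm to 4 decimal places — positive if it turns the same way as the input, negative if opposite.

+1126.5333 rpm (same as input, |ω| = 1126.5333 rpm)

Stage 1 [40T→64T]: ω = 2023.0000×40/64 = 1264.3750 rpm, dir flips to −; running = −1264.3750
Stage 2 [64T→29T]: ω = 1264.3750×64/29 = 2790.3448 rpm, dir flips to +; running = +2790.3448
Stage 3 [29T→75T]: ω = 2790.3448×29/75 = 1078.9333 rpm, dir flips to −; running = −1078.9333
Stage 4 [71T→68T]: ω = 1078.9333×71/68 = 1126.5333 rpm, dir flips to +; running = +1126.5333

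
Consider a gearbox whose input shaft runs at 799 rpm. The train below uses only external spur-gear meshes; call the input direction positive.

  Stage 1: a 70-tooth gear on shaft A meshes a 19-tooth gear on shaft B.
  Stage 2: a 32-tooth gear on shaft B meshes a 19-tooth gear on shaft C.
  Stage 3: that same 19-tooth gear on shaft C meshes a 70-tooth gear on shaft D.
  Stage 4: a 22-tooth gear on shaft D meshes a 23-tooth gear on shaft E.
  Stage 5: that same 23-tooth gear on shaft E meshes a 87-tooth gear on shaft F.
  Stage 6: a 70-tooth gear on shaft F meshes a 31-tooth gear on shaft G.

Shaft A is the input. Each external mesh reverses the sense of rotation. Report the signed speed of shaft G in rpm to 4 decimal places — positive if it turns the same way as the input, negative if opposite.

+768.3922 rpm (same as input, |ω| = 768.3922 rpm)

Stage 1 [70T→19T]: ω = 799.0000×70/19 = 2943.6842 rpm, dir flips to −; running = −2943.6842
Stage 2 [32T→19T]: ω = 2943.6842×32/19 = 4957.7839 rpm, dir flips to +; running = +4957.7839
Stage 3 [19T→70T]: ω = 4957.7839×19/70 = 1345.6842 rpm, dir flips to −; running = −1345.6842
Stage 4 [22T→23T]: ω = 1345.6842×22/23 = 1287.1762 rpm, dir flips to +; running = +1287.1762
Stage 5 [23T→87T]: ω = 1287.1762×23/87 = 340.2880 rpm, dir flips to −; running = −340.2880
Stage 6 [70T→31T]: ω = 340.2880×70/31 = 768.3922 rpm, dir flips to +; running = +768.3922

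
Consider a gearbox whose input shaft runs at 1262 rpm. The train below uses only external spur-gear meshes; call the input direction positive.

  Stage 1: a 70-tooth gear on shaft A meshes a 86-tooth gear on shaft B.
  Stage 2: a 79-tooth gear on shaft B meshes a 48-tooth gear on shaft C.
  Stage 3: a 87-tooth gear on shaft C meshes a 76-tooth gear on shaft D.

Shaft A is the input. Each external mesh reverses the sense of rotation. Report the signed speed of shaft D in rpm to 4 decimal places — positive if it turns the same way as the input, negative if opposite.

Stage 1 [70T→86T]: ω = 1262.0000×70/86 = 1027.2093 rpm, dir flips to −; running = −1027.2093
Stage 2 [79T→48T]: ω = 1027.2093×79/48 = 1690.6153 rpm, dir flips to +; running = +1690.6153
Stage 3 [87T→76T]: ω = 1690.6153×87/76 = 1935.3096 rpm, dir flips to −; running = −1935.3096

-1935.3096 rpm (opposite to input, |ω| = 1935.3096 rpm)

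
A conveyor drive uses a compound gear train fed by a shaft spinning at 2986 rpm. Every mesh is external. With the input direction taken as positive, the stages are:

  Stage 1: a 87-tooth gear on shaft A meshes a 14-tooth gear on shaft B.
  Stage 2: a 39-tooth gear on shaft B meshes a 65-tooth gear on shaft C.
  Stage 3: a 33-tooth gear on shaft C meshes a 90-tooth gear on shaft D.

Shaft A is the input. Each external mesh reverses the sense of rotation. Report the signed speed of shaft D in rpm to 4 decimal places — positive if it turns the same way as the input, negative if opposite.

Stage 1 [87T→14T]: ω = 2986.0000×87/14 = 18555.8571 rpm, dir flips to −; running = −18555.8571
Stage 2 [39T→65T]: ω = 18555.8571×39/65 = 11133.5143 rpm, dir flips to +; running = +11133.5143
Stage 3 [33T→90T]: ω = 11133.5143×33/90 = 4082.2886 rpm, dir flips to −; running = −4082.2886

-4082.2886 rpm (opposite to input, |ω| = 4082.2886 rpm)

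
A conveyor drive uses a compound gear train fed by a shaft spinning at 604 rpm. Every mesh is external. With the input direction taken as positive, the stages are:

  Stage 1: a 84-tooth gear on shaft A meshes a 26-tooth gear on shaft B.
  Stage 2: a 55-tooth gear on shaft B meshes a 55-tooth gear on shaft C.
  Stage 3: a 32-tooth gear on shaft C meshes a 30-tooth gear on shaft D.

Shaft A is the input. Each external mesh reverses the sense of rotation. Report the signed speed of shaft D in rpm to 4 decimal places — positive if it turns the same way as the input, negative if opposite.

-2081.4769 rpm (opposite to input, |ω| = 2081.4769 rpm)

Stage 1 [84T→26T]: ω = 604.0000×84/26 = 1951.3846 rpm, dir flips to −; running = −1951.3846
Stage 2 [55T→55T]: ω = 1951.3846×55/55 = 1951.3846 rpm, dir flips to +; running = +1951.3846
Stage 3 [32T→30T]: ω = 1951.3846×32/30 = 2081.4769 rpm, dir flips to −; running = −2081.4769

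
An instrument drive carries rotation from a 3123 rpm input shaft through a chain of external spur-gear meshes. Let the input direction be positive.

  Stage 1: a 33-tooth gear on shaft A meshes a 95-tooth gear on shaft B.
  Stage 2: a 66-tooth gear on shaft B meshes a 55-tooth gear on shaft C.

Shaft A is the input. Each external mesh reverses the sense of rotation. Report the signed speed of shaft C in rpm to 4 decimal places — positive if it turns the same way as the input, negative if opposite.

+1301.7979 rpm (same as input, |ω| = 1301.7979 rpm)

Stage 1 [33T→95T]: ω = 3123.0000×33/95 = 1084.8316 rpm, dir flips to −; running = −1084.8316
Stage 2 [66T→55T]: ω = 1084.8316×66/55 = 1301.7979 rpm, dir flips to +; running = +1301.7979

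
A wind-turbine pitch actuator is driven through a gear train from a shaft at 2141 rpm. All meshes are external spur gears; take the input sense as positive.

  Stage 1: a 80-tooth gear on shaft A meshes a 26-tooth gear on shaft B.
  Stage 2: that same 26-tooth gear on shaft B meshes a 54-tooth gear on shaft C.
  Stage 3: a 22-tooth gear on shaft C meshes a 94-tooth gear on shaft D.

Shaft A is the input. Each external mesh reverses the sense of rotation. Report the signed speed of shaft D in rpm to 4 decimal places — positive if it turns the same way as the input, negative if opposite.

Stage 1 [80T→26T]: ω = 2141.0000×80/26 = 6587.6923 rpm, dir flips to −; running = −6587.6923
Stage 2 [26T→54T]: ω = 6587.6923×26/54 = 3171.8519 rpm, dir flips to +; running = +3171.8519
Stage 3 [22T→94T]: ω = 3171.8519×22/94 = 742.3483 rpm, dir flips to −; running = −742.3483

-742.3483 rpm (opposite to input, |ω| = 742.3483 rpm)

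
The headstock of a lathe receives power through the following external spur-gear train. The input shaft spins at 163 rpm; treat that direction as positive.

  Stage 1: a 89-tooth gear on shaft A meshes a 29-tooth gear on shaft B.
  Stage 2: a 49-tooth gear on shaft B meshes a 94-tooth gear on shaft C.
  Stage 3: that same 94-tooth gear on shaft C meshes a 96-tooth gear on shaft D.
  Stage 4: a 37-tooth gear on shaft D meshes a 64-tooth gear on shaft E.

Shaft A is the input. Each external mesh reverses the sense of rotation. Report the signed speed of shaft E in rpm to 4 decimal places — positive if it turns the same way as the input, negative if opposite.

Stage 1 [89T→29T]: ω = 163.0000×89/29 = 500.2414 rpm, dir flips to −; running = −500.2414
Stage 2 [49T→94T]: ω = 500.2414×49/94 = 260.7641 rpm, dir flips to +; running = +260.7641
Stage 3 [94T→96T]: ω = 260.7641×94/96 = 255.3315 rpm, dir flips to −; running = −255.3315
Stage 4 [37T→64T]: ω = 255.3315×37/64 = 147.6135 rpm, dir flips to +; running = +147.6135

+147.6135 rpm (same as input, |ω| = 147.6135 rpm)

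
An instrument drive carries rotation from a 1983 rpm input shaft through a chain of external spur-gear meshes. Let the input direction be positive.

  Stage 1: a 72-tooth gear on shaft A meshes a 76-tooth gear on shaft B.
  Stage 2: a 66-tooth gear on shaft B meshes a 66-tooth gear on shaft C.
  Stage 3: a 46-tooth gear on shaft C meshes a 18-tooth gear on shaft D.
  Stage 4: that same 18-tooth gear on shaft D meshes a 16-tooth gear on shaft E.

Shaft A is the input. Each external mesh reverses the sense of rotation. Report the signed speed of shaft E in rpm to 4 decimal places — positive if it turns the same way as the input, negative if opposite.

+5401.0658 rpm (same as input, |ω| = 5401.0658 rpm)

Stage 1 [72T→76T]: ω = 1983.0000×72/76 = 1878.6316 rpm, dir flips to −; running = −1878.6316
Stage 2 [66T→66T]: ω = 1878.6316×66/66 = 1878.6316 rpm, dir flips to +; running = +1878.6316
Stage 3 [46T→18T]: ω = 1878.6316×46/18 = 4800.9474 rpm, dir flips to −; running = −4800.9474
Stage 4 [18T→16T]: ω = 4800.9474×18/16 = 5401.0658 rpm, dir flips to +; running = +5401.0658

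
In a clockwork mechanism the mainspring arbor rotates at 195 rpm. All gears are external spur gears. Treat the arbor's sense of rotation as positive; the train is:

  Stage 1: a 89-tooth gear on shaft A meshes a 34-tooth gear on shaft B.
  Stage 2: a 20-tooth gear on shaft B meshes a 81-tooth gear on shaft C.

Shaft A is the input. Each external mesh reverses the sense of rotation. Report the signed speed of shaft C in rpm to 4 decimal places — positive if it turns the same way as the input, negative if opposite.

+126.0349 rpm (same as input, |ω| = 126.0349 rpm)

Stage 1 [89T→34T]: ω = 195.0000×89/34 = 510.4412 rpm, dir flips to −; running = −510.4412
Stage 2 [20T→81T]: ω = 510.4412×20/81 = 126.0349 rpm, dir flips to +; running = +126.0349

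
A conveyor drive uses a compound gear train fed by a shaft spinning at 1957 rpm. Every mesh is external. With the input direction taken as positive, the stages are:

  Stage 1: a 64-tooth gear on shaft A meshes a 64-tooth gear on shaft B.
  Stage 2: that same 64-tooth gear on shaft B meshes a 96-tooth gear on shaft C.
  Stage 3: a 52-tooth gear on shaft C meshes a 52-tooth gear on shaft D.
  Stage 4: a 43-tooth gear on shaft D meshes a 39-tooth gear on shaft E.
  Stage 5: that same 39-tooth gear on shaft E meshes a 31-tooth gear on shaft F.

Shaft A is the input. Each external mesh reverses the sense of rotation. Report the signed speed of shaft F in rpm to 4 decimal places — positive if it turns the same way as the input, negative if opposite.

-1809.6989 rpm (opposite to input, |ω| = 1809.6989 rpm)

Stage 1 [64T→64T]: ω = 1957.0000×64/64 = 1957.0000 rpm, dir flips to −; running = −1957.0000
Stage 2 [64T→96T]: ω = 1957.0000×64/96 = 1304.6667 rpm, dir flips to +; running = +1304.6667
Stage 3 [52T→52T]: ω = 1304.6667×52/52 = 1304.6667 rpm, dir flips to −; running = −1304.6667
Stage 4 [43T→39T]: ω = 1304.6667×43/39 = 1438.4786 rpm, dir flips to +; running = +1438.4786
Stage 5 [39T→31T]: ω = 1438.4786×39/31 = 1809.6989 rpm, dir flips to −; running = −1809.6989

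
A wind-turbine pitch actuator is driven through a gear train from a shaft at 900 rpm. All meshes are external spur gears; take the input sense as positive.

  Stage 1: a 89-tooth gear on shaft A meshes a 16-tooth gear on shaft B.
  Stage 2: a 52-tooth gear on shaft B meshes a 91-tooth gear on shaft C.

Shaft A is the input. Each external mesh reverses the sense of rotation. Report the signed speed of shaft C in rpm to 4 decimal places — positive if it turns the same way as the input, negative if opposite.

Stage 1 [89T→16T]: ω = 900.0000×89/16 = 5006.2500 rpm, dir flips to −; running = −5006.2500
Stage 2 [52T→91T]: ω = 5006.2500×52/91 = 2860.7143 rpm, dir flips to +; running = +2860.7143

+2860.7143 rpm (same as input, |ω| = 2860.7143 rpm)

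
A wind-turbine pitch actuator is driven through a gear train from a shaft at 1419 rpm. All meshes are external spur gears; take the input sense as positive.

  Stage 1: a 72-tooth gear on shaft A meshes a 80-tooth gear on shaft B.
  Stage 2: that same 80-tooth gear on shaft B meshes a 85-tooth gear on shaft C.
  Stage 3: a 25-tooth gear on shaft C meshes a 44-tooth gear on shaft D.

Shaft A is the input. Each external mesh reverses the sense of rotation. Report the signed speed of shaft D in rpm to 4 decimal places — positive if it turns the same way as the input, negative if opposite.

Stage 1 [72T→80T]: ω = 1419.0000×72/80 = 1277.1000 rpm, dir flips to −; running = −1277.1000
Stage 2 [80T→85T]: ω = 1277.1000×80/85 = 1201.9765 rpm, dir flips to +; running = +1201.9765
Stage 3 [25T→44T]: ω = 1201.9765×25/44 = 682.9412 rpm, dir flips to −; running = −682.9412

-682.9412 rpm (opposite to input, |ω| = 682.9412 rpm)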